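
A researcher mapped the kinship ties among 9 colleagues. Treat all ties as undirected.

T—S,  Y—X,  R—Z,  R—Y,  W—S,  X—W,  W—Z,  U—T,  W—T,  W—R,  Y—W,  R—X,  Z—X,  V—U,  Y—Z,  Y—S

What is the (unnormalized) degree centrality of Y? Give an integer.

5

Y is directly tied to R, S, W, X, and Z. That is 5 neighbors, so the degree of Y is 5.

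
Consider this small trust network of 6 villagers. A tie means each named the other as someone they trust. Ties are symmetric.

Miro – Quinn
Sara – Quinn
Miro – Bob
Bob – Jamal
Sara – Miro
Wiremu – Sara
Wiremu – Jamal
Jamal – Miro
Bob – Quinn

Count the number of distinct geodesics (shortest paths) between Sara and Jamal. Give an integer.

2

The shortest distance is 2. The length-2 paths are: Sara–Wiremu–Jamal; Sara–Miro–Jamal.
That gives 2 distinct shortest paths.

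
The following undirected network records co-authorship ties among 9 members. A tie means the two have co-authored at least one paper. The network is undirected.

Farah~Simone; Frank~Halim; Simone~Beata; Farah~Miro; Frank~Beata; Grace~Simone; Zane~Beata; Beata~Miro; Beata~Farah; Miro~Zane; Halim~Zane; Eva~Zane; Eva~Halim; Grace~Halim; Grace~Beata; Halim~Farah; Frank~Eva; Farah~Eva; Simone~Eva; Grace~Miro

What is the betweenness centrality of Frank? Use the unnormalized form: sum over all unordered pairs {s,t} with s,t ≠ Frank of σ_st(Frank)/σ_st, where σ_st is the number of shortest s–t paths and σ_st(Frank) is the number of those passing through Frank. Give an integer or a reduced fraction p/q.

Pairs whose geodesics pass through Frank — Beata–Halim: 1/4; Beata–Eva: 1/4.
All other pairs contribute 0.
Summing the contributions gives betweenness(Frank) = 1/2.

1/2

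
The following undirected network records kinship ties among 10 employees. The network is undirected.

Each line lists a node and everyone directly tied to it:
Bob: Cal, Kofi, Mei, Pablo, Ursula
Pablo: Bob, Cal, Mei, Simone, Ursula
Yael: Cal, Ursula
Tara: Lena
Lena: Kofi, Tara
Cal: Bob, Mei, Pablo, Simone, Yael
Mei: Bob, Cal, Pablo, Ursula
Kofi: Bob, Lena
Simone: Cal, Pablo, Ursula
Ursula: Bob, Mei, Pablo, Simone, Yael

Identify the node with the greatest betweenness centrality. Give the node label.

Unnormalized betweenness of each node: Bob:91/5, Cal:31/6, Kofi:14, Lena:8, Mei:1/5, Pablo:28/15, Simone:1/5, Tara:0, Ursula:31/6, Yael:1/5.
Bob has the largest value, 91/5, making it the main broker — the node through which the most shortest paths run.

Bob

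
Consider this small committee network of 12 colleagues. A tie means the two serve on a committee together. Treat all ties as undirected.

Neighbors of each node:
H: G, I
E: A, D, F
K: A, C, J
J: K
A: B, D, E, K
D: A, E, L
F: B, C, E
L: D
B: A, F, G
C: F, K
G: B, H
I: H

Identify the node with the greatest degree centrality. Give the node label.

A

Degrees — A:4, B:3, C:2, D:3, E:3, F:3, G:2, H:2, I:1, J:1, K:3, L:1.
The maximum is 4, attained only by A.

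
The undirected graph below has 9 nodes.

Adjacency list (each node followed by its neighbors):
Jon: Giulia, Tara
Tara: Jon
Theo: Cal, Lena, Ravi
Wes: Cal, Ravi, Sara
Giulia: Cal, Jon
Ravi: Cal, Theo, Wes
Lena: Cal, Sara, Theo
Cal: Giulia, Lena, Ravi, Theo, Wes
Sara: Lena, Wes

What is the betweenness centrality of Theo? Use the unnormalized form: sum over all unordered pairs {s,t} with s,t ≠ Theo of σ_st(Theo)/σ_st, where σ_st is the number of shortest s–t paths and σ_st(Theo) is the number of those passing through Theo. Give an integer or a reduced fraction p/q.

1/2

Pairs whose geodesics pass through Theo — Ravi–Lena: 1/2.
All other pairs contribute 0.
Summing the contributions gives betweenness(Theo) = 1/2.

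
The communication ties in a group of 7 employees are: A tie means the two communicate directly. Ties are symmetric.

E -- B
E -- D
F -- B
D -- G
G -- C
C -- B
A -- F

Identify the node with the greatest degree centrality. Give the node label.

Degrees — A:1, B:3, C:2, D:2, E:2, F:2, G:2.
The maximum is 3, attained only by B.

B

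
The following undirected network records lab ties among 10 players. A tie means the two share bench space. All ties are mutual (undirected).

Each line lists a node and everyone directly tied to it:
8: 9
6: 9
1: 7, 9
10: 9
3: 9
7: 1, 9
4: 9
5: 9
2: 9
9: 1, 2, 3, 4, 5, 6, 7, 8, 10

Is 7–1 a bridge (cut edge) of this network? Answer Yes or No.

No

Even without that edge, 7 still reaches 1 via 7 – 9 – 1, so the network stays connected. Not a bridge.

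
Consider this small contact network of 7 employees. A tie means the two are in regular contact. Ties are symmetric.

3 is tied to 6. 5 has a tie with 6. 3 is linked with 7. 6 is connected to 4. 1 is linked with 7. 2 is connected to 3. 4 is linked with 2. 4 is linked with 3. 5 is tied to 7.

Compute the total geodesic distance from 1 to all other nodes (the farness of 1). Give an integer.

Distances from 1: 2:3, 3:2, 4:3, 5:2, 6:3, 7:1.
Sum = 3 + 2 + 3 + 2 + 3 + 1 = 14.

14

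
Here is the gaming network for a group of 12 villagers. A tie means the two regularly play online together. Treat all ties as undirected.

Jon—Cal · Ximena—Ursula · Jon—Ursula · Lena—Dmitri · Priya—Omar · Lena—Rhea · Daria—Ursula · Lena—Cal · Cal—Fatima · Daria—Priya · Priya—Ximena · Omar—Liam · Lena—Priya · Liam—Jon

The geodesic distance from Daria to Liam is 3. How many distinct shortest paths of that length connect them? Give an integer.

2

The shortest distance is 3. The length-3 paths are: Daria–Priya–Omar–Liam; Daria–Ursula–Jon–Liam.
That gives 2 distinct shortest paths.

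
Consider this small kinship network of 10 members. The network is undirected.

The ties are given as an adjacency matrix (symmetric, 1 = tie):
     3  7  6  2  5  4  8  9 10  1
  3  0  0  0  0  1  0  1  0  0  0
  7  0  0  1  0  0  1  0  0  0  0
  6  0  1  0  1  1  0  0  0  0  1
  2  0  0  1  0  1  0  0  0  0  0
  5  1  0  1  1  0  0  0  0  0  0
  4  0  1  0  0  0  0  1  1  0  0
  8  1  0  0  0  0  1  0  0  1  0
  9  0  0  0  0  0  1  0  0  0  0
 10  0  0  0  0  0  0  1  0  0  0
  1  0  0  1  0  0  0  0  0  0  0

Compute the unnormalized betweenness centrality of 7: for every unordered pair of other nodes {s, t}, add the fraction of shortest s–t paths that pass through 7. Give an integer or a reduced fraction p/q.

Pairs whose geodesics pass through 7 — 6–4: 1; 6–8: 1/2; 6–9: 1; 6–10: 1/2; 2–4: 1; 2–9: 1; 5–4: 1/2; 5–9: 1/2; 4–1: 1; 8–1: 1/2; 9–1: 1; 10–1: 1/2.
All other pairs contribute 0.
Summing the contributions gives betweenness(7) = 9.

9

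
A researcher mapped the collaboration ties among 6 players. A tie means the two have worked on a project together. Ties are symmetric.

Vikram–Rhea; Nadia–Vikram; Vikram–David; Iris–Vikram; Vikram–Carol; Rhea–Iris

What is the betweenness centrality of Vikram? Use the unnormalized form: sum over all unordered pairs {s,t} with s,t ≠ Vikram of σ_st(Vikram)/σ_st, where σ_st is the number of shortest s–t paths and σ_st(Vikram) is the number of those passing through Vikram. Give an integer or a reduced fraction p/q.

9

Pairs whose geodesics pass through Vikram — Iris–Carol: 1; Iris–David: 1; Iris–Nadia: 1; Carol–David: 1; Carol–Nadia: 1; Carol–Rhea: 1; David–Nadia: 1; David–Rhea: 1; Nadia–Rhea: 1.
All other pairs contribute 0.
Summing the contributions gives betweenness(Vikram) = 9.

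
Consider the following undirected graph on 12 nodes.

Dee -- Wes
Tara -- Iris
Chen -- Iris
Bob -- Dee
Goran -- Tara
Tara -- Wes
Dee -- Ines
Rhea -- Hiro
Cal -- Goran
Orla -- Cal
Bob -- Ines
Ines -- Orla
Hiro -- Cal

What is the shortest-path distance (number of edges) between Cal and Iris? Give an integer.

3

One shortest route is Cal – Goran – Tara – Iris, which uses 3 edges, and at distance 2 from Cal we only reach {Ines, Rhea, Tara}, which does not include Iris. So d(Cal,Iris) = 3.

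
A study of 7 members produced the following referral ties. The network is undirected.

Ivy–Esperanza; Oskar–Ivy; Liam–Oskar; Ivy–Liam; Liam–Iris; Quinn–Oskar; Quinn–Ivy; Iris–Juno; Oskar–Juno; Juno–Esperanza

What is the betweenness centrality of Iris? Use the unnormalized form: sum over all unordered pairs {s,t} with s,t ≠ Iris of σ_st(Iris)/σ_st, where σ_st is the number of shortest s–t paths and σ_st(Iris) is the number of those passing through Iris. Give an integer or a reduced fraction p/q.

Pairs whose geodesics pass through Iris — Liam–Juno: 1/2.
All other pairs contribute 0.
Summing the contributions gives betweenness(Iris) = 1/2.

1/2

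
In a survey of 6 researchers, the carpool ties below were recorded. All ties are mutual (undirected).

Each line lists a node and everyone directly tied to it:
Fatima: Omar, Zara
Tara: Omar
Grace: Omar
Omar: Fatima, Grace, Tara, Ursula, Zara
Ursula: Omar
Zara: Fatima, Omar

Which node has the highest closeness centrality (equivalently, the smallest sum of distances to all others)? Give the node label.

Farness (sum of distances to all others) for each node — Fatima:8, Grace:9, Omar:5, Tara:9, Ursula:9, Zara:8.
The smallest farness is 5, for Omar, so Omar has the highest closeness.

Omar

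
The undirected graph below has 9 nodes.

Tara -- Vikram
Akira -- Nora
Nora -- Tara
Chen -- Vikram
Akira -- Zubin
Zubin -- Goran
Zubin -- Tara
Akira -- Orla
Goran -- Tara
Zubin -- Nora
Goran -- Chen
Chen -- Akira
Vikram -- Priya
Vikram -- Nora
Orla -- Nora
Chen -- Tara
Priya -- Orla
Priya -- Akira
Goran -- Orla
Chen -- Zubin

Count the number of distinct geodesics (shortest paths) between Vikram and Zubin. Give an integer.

3

The shortest distance is 2. The length-2 paths are: Vikram–Nora–Zubin; Vikram–Tara–Zubin; Vikram–Chen–Zubin.
That gives 3 distinct shortest paths.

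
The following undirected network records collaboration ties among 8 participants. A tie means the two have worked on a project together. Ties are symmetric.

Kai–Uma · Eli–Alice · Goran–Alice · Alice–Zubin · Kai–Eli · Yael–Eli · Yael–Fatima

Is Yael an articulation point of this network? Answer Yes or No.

Removing Yael leaves {Alice, Eli, Goran, Kai, Uma, and Zubin} with no path to {Fatima}, so the network splits into 2 components. Yael is a cut vertex.

Yes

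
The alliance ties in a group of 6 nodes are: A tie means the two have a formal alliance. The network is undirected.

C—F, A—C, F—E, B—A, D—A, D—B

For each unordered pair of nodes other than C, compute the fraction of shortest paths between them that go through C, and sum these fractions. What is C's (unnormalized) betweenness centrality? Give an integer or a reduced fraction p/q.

Pairs whose geodesics pass through C — D–E: 1; D–F: 1; B–E: 1; B–F: 1; A–E: 1; A–F: 1.
All other pairs contribute 0.
Summing the contributions gives betweenness(C) = 6.

6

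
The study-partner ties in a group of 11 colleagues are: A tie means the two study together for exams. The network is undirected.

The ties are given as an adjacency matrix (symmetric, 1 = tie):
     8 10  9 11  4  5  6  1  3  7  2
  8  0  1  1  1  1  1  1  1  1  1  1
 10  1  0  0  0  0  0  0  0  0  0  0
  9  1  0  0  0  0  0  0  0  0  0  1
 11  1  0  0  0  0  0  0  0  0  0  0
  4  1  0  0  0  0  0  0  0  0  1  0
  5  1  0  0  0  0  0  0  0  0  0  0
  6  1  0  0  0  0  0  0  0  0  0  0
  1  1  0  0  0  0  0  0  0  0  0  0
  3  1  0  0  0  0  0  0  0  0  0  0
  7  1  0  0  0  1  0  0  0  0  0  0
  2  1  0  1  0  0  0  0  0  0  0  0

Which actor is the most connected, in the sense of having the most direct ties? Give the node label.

8

Degrees — 1:1, 2:2, 3:1, 4:2, 5:1, 6:1, 7:2, 8:10, 9:2, 10:1, 11:1.
The maximum is 10, attained only by 8.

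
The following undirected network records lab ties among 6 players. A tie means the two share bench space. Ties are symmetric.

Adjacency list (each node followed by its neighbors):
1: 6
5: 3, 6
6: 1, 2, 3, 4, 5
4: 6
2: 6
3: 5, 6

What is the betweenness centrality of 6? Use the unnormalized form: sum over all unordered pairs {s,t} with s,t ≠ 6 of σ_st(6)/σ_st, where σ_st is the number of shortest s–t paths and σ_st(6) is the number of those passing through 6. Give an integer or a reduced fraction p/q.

Pairs whose geodesics pass through 6 — 5–4: 1; 5–2: 1; 5–1: 1; 4–2: 1; 4–1: 1; 4–3: 1; 2–1: 1; 2–3: 1; 1–3: 1.
All other pairs contribute 0.
Summing the contributions gives betweenness(6) = 9.

9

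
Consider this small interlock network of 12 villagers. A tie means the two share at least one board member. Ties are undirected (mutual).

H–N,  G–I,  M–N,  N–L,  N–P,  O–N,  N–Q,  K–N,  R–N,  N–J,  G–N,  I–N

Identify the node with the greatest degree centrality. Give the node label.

Degrees — G:2, H:1, I:2, J:1, K:1, L:1, M:1, N:11, O:1, P:1, Q:1, R:1.
The maximum is 11, attained only by N.

N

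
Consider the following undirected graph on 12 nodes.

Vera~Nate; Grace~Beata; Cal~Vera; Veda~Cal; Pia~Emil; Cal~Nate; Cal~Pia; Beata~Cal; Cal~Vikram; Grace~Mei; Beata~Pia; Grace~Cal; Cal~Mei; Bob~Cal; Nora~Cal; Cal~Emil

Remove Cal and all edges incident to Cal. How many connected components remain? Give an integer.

Without Cal, the remaining ties split the others into: {Veda}; {Nate, Vera}; {Bob}; {Beata, Emil, Grace, Mei, Pia}; {Vikram}; {Nora}.
That's 6 separate components.

6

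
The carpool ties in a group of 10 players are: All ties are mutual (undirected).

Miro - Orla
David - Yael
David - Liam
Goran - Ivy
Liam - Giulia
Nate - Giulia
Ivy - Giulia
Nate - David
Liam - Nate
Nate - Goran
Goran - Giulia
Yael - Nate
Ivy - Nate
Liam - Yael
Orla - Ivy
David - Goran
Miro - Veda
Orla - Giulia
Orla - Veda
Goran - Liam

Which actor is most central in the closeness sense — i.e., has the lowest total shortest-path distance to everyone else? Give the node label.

Farness (sum of distances to all others) for each node — David:19, Giulia:13, Goran:15, Ivy:14, Liam:15, Miro:23, Nate:14, Orla:16, Veda:23, Yael:20.
The smallest farness is 13, for Giulia, so Giulia has the highest closeness.

Giulia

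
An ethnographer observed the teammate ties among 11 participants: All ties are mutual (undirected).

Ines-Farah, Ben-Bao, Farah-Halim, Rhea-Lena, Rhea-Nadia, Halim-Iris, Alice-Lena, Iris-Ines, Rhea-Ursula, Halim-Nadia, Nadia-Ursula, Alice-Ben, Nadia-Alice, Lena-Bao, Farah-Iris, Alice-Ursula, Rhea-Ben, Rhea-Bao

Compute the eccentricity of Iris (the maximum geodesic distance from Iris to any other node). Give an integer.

Distances from Iris: Alice:3, Bao:4, Ben:4, Farah:1, Halim:1, Ines:1, Lena:4, Nadia:2, Rhea:3, Ursula:3.
The largest is 4 (to Ben, Lena, and Bao), so the eccentricity of Iris is 4.

4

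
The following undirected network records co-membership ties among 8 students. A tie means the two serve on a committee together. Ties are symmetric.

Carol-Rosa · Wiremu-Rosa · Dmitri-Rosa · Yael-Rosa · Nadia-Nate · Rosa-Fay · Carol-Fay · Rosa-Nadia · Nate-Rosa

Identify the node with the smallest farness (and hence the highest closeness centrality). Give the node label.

Rosa

Farness (sum of distances to all others) for each node — Carol:12, Dmitri:13, Fay:12, Nadia:12, Nate:12, Rosa:7, Wiremu:13, Yael:13.
The smallest farness is 7, for Rosa, so Rosa has the highest closeness.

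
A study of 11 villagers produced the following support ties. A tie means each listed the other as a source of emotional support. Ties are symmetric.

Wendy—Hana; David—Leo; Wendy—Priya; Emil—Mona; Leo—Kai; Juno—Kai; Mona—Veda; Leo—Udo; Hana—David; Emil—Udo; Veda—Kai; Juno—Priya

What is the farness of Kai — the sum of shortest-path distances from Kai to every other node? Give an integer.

20

Distances from Kai: David:2, Emil:3, Hana:3, Juno:1, Leo:1, Mona:2, Priya:2, Udo:2, Veda:1, Wendy:3.
Sum = 2 + 3 + 3 + 1 + 1 + 2 + 2 + 2 + 1 + 3 = 20.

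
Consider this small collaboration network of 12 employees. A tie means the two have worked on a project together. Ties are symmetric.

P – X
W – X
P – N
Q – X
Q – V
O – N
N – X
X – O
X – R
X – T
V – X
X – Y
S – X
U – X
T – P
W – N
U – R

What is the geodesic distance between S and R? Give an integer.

2

One shortest route is S – X – R, which uses 2 edges, and S and R are not directly tied, so nothing shorter exists. So d(S,R) = 2.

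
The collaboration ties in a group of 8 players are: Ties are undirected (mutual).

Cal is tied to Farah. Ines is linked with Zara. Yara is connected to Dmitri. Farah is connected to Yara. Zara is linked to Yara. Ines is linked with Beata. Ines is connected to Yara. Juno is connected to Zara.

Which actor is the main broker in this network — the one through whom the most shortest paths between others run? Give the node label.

Unnormalized betweenness of each node: Beata:0, Cal:0, Dmitri:0, Farah:6, Ines:6, Juno:0, Yara:14, Zara:6.
Yara has the largest value, 14, making it the main broker — the node through which the most shortest paths run.

Yara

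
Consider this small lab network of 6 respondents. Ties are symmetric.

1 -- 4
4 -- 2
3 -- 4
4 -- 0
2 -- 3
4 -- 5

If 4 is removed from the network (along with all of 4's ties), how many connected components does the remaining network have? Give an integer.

4

Without 4, the remaining ties split the others into: {0}; {2, 3}; {5}; {1}.
That's 4 separate components.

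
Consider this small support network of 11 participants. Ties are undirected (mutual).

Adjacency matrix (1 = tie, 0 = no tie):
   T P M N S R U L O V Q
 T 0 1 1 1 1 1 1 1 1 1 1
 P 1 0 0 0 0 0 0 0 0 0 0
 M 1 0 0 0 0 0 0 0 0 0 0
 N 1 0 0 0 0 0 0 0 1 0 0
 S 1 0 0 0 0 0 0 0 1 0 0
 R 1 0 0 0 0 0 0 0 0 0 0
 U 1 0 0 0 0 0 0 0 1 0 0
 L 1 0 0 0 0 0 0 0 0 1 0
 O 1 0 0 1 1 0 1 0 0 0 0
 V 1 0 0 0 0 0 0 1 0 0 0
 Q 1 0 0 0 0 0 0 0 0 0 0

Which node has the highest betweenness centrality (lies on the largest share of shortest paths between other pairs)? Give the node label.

Unnormalized betweenness of each node: L:0, M:0, N:0, O:3/2, P:0, Q:0, R:0, S:0, T:79/2, U:0, V:0.
T has the largest value, 79/2, making it the main broker — the node through which the most shortest paths run.

T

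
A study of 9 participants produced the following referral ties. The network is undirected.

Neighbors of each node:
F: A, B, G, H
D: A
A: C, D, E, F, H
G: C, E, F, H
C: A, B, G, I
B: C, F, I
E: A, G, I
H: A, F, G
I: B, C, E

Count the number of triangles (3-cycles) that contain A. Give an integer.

1

A's neighbors: C, D, E, F, and H.
Neighbor pairs that are themselves tied: A–F–H. Each forms one triangle with A, for 1 in total.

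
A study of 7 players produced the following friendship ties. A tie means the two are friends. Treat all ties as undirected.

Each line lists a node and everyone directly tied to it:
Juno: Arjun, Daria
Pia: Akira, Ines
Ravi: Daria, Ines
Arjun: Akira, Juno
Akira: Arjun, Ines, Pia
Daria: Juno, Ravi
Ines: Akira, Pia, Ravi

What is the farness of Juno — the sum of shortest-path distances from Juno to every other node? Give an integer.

Distances from Juno: Akira:2, Arjun:1, Daria:1, Ines:3, Pia:3, Ravi:2.
Sum = 2 + 1 + 1 + 3 + 3 + 2 = 12.

12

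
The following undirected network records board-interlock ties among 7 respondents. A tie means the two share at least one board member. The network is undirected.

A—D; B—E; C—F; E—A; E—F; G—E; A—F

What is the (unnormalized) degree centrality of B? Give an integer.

B is directly tied to E. That is 1 neighbor, so the degree of B is 1.

1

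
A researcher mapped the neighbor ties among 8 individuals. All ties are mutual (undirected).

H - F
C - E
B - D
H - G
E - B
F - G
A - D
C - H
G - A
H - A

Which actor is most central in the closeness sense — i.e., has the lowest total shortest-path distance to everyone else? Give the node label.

Farness (sum of distances to all others) for each node — A:12, B:16, C:13, D:14, E:15, F:16, G:13, H:11.
The smallest farness is 11, for H, so H has the highest closeness.

H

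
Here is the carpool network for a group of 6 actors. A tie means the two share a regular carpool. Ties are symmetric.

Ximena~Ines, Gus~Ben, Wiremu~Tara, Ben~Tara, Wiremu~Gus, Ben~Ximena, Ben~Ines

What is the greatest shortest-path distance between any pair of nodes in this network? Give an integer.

Eccentricity of each node (its greatest distance to any other): Ben:2, Gus:2, Ines:3, Tara:2, Wiremu:3, Ximena:3.
The maximum eccentricity is 3, realized for instance by the pair Ximena–Wiremu via Ximena – Ben – Tara – Wiremu. So the diameter is 3.

3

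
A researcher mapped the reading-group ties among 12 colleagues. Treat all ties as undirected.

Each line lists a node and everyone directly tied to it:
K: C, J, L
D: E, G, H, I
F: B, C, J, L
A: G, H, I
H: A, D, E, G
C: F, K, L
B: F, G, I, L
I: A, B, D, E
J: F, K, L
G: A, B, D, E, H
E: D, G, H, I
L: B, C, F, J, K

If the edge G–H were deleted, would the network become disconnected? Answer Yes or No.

Even without that edge, G still reaches H via G – E – H, so the network stays connected. Not a bridge.

No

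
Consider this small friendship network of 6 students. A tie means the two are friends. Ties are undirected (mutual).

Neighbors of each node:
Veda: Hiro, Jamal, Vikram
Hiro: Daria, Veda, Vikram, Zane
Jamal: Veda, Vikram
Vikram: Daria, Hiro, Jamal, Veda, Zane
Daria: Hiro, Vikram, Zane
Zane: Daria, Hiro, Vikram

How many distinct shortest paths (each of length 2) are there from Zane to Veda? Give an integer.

The shortest distance is 2. The length-2 paths are: Zane–Vikram–Veda; Zane–Hiro–Veda.
That gives 2 distinct shortest paths.

2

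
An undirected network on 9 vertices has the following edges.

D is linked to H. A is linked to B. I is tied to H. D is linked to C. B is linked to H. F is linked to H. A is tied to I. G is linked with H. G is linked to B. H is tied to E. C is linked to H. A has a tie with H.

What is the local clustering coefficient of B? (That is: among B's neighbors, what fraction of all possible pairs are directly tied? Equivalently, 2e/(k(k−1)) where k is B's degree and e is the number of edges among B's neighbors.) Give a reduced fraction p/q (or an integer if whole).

2/3

B's neighbors: A, G, and H (k = 3).
Possible neighbor pairs: C(3,2) = 3. Edges among them: A–H, G–H → e = 2.
Clustering(B) = 2/3.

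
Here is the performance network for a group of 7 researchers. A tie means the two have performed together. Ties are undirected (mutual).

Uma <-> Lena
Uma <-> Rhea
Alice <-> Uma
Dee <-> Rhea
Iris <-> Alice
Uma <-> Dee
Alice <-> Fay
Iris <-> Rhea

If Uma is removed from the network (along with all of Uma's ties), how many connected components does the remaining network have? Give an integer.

Without Uma, the remaining ties split the others into: {Lena}; {Alice, Dee, Fay, Iris, Rhea}.
That's 2 separate components.

2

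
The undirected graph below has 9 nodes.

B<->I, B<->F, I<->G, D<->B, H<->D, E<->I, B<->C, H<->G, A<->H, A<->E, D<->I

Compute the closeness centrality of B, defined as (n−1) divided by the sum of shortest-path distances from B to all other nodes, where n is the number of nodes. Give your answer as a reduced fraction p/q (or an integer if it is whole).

8/13

Distances from B: A:3, C:1, D:1, E:2, F:1, G:2, H:2, I:1. Sum = 13.
n = 9, so closeness = 8/13.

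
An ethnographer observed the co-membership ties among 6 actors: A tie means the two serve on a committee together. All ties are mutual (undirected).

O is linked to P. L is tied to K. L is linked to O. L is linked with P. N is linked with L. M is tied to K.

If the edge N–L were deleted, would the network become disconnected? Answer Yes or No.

Yes

Without the N–L edge there is no alternate route between N and L, so the network disconnects. It is a bridge.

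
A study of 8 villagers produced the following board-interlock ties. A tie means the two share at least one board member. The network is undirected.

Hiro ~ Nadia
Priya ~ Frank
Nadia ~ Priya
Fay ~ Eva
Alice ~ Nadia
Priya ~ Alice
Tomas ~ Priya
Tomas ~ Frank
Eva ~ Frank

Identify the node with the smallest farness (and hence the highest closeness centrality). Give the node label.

Farness (sum of distances to all others) for each node — Alice:15, Eva:16, Fay:22, Frank:12, Hiro:20, Nadia:14, Priya:11, Tomas:14.
The smallest farness is 11, for Priya, so Priya has the highest closeness.

Priya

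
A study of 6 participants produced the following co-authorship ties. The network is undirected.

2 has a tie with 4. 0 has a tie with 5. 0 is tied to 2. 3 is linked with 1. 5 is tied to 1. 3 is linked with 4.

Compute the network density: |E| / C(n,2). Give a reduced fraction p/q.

There are 6 edges and 6 nodes, so the maximum possible is C(6,2) = 15.
Density = 6/15 = 2/5.

2/5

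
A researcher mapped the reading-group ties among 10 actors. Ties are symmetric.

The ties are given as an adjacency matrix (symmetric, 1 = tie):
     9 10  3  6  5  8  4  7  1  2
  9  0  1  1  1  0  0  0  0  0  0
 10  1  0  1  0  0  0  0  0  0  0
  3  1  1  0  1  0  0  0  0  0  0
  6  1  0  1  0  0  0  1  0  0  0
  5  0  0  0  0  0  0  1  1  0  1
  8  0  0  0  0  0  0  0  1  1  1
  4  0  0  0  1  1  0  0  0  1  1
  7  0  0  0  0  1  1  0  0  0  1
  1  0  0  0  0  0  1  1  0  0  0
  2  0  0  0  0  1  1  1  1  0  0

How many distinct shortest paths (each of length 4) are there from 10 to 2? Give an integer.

The shortest distance is 4. The length-4 paths are: 10–9–6–4–2; 10–3–6–4–2.
That gives 2 distinct shortest paths.

2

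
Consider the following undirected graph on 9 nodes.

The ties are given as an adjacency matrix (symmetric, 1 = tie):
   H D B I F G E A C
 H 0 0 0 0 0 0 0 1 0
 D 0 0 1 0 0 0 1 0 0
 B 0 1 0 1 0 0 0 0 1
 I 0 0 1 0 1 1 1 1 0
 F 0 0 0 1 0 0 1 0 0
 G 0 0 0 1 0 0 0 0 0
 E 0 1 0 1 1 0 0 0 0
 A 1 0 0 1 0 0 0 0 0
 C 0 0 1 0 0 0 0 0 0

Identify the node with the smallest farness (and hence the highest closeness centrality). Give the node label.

Farness (sum of distances to all others) for each node — A:16, B:14, C:21, D:18, E:15, F:16, G:18, H:23, I:11.
The smallest farness is 11, for I, so I has the highest closeness.

I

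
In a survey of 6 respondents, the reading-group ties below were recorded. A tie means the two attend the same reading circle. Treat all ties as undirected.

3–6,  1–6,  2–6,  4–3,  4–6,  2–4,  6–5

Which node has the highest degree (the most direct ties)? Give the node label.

6

Degrees — 1:1, 2:2, 3:2, 4:3, 5:1, 6:5.
The maximum is 5, attained only by 6.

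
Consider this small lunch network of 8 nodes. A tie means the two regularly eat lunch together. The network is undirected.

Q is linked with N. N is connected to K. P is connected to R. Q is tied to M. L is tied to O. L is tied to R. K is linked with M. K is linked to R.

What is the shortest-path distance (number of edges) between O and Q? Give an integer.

One shortest route is O – L – R – K – N – Q, which uses 5 edges, and at distance 4 from O we only reach {M, N}, which does not include Q. So d(O,Q) = 5.

5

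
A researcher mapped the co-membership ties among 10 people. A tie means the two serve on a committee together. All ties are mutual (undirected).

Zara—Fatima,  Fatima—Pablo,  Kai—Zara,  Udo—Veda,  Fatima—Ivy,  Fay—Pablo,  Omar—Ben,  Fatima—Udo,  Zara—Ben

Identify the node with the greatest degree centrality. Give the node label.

Degrees — Ben:2, Fatima:4, Fay:1, Ivy:1, Kai:1, Omar:1, Pablo:2, Udo:2, Veda:1, Zara:3.
The maximum is 4, attained only by Fatima.

Fatima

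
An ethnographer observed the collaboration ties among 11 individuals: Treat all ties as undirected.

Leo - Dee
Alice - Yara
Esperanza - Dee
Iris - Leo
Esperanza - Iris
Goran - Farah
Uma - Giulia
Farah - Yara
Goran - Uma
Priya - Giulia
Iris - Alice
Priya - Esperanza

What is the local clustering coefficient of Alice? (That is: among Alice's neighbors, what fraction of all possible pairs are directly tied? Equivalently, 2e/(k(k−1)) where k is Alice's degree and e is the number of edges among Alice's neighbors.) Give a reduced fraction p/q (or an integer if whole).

0

Alice's neighbors: Iris and Yara (k = 2).
Possible neighbor pairs: C(2,2) = 1. Edges among them: none → e = 0.
Clustering(Alice) = 0/1.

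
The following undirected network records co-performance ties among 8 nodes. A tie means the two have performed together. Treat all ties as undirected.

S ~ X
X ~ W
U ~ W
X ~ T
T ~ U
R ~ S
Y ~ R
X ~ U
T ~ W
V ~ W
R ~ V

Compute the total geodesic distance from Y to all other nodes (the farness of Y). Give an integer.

Distances from Y: R:1, S:2, T:4, U:4, V:2, W:3, X:3.
Sum = 1 + 2 + 4 + 4 + 2 + 3 + 3 = 19.

19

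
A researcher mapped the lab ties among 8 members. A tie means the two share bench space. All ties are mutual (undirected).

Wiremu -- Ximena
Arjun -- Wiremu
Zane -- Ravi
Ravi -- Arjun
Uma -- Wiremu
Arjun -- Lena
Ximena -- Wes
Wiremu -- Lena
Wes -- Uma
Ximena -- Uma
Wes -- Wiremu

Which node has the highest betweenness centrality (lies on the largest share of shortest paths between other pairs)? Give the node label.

Unnormalized betweenness of each node: Arjun:10, Lena:0, Ravi:6, Uma:0, Wes:0, Wiremu:12, Ximena:0, Zane:0.
Wiremu has the largest value, 12, making it the main broker — the node through which the most shortest paths run.

Wiremu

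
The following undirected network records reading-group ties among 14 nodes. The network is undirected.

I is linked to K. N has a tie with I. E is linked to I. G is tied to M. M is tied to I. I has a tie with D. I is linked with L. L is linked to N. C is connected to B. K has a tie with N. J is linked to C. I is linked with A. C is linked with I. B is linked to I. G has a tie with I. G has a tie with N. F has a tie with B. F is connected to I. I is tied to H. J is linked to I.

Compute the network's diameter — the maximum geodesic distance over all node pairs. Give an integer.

2

Eccentricity of each node (its greatest distance to any other): A:2, B:2, C:2, D:2, E:2, F:2, G:2, H:2, I:1, J:2, K:2, L:2, M:2, N:2.
The maximum eccentricity is 2, realized for instance by the pair A–M via A – I – M. So the diameter is 2.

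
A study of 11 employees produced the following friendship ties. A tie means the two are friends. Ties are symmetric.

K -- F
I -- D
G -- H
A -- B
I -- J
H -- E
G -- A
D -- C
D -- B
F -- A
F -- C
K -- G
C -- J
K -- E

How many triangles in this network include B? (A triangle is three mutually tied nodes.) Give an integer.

0

B's neighbors are A and D, but none of them are tied to each other, so no triangle contains B.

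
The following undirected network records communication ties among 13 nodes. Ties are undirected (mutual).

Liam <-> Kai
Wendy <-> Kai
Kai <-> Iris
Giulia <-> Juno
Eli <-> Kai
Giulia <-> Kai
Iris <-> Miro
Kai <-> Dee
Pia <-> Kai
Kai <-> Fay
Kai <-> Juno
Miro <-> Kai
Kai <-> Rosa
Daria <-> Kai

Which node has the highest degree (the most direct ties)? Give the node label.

Kai

Degrees — Daria:1, Dee:1, Eli:1, Fay:1, Giulia:2, Iris:2, Juno:2, Kai:12, Liam:1, Miro:2, Pia:1, Rosa:1, Wendy:1.
The maximum is 12, attained only by Kai.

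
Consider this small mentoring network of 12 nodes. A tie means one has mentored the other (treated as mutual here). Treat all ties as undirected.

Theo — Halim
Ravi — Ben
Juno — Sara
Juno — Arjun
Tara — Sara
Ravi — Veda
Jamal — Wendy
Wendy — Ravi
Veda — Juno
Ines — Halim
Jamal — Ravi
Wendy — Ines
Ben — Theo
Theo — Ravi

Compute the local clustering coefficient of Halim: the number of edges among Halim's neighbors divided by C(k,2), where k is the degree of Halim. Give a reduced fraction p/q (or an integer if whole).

Halim's neighbors: Ines and Theo (k = 2).
Possible neighbor pairs: C(2,2) = 1. Edges among them: none → e = 0.
Clustering(Halim) = 0/1.

0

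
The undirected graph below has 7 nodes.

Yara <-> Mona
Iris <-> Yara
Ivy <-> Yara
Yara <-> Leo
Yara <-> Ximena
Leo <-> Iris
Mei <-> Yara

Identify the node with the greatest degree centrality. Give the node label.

Yara

Degrees — Iris:2, Ivy:1, Leo:2, Mei:1, Mona:1, Ximena:1, Yara:6.
The maximum is 6, attained only by Yara.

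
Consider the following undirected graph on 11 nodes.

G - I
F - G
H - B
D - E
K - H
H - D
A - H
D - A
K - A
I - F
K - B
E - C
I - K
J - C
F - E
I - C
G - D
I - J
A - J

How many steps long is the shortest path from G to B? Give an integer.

One shortest route is G – D – H – B, which uses 3 edges, and at distance 2 from G we only reach {A, C, E, H, J, K}, which does not include B. So d(G,B) = 3.

3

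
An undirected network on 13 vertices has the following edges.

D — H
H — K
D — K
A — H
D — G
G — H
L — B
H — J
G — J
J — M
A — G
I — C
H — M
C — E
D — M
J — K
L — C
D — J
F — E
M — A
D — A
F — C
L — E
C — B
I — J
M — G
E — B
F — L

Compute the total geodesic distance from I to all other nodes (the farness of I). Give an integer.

23

Distances from I: A:3, B:2, C:1, D:2, E:2, F:2, G:2, H:2, J:1, K:2, L:2, M:2.
Sum = 3 + 2 + 1 + 2 + 2 + 2 + 2 + 2 + 1 + 2 + 2 + 2 = 23.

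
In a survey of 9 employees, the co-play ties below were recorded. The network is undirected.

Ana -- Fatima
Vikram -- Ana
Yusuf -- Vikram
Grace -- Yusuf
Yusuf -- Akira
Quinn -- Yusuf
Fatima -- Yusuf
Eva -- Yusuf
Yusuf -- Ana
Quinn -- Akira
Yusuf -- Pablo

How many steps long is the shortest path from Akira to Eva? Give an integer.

One shortest route is Akira – Yusuf – Eva, which uses 2 edges, and Akira and Eva are not directly tied, so nothing shorter exists. So d(Akira,Eva) = 2.

2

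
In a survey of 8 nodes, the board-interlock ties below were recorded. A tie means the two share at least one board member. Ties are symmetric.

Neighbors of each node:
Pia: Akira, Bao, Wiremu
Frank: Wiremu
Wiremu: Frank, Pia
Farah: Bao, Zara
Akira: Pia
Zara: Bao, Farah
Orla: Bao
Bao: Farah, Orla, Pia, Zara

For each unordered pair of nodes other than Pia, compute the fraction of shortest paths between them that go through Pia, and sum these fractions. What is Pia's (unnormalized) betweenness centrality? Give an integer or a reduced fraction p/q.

14

Pairs whose geodesics pass through Pia — Bao–Wiremu: 1; Bao–Frank: 1; Bao–Akira: 1; Zara–Wiremu: 1; Zara–Frank: 1; Zara–Akira: 1; Wiremu–Orla: 1; Wiremu–Akira: 1; Wiremu–Farah: 1; Frank–Orla: 1; Frank–Akira: 1; Frank–Farah: 1; Orla–Akira: 1; Akira–Farah: 1.
All other pairs contribute 0.
Summing the contributions gives betweenness(Pia) = 14.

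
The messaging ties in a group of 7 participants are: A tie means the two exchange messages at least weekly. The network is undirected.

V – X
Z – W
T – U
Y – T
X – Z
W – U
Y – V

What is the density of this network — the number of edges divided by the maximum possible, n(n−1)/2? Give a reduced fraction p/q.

There are 7 edges and 7 nodes, so the maximum possible is C(7,2) = 21.
Density = 7/21 = 1/3.

1/3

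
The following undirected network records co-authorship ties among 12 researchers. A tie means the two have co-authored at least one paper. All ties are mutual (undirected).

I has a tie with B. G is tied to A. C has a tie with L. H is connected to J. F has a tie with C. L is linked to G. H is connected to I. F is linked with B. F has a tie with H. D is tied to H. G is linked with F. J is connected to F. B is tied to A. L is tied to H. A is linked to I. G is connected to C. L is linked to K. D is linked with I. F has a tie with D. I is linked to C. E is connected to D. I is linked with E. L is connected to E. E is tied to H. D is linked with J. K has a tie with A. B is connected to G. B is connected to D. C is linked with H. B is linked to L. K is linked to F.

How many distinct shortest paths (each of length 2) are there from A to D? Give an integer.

2

The shortest distance is 2. The length-2 paths are: A–I–D; A–B–D.
That gives 2 distinct shortest paths.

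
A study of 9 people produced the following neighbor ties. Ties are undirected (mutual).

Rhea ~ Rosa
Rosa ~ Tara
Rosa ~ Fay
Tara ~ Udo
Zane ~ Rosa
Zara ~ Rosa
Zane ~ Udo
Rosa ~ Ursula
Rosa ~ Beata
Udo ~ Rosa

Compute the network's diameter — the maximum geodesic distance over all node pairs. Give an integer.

2

Eccentricity of each node (its greatest distance to any other): Beata:2, Fay:2, Rhea:2, Rosa:1, Tara:2, Udo:2, Ursula:2, Zane:2, Zara:2.
The maximum eccentricity is 2, realized for instance by the pair Ursula–Tara via Ursula – Rosa – Tara. So the diameter is 2.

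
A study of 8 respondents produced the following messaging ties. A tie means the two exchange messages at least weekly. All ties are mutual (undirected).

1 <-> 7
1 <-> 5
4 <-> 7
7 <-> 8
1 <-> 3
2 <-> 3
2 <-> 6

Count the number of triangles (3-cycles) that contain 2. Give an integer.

0

2's neighbors are 3 and 6, but none of them are tied to each other, so no triangle contains 2.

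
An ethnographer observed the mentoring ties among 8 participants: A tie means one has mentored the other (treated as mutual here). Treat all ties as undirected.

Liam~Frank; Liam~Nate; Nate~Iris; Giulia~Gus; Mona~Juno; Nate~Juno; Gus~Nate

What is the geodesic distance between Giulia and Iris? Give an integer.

3

One shortest route is Giulia – Gus – Nate – Iris, which uses 3 edges, and at distance 2 from Giulia we only reach {Nate}, which does not include Iris. So d(Giulia,Iris) = 3.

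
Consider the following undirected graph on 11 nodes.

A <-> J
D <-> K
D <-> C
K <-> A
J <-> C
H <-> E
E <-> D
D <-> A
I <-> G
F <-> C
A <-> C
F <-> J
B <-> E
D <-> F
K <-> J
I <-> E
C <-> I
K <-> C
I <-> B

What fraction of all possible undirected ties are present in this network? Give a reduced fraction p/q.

19/55

There are 19 edges and 11 nodes, so the maximum possible is C(11,2) = 55.
Density = 19/55.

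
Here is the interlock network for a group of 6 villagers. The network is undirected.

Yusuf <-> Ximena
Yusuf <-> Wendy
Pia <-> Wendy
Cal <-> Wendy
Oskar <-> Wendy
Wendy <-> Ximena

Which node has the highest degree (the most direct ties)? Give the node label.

Degrees — Cal:1, Oskar:1, Pia:1, Wendy:5, Ximena:2, Yusuf:2.
The maximum is 5, attained only by Wendy.

Wendy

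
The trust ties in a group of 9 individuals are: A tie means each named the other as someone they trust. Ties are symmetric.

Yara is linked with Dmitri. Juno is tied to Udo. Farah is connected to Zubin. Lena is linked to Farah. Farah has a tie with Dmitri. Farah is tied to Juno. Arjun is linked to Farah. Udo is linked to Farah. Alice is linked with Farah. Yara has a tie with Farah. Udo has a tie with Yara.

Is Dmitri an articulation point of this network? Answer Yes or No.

Even without Dmitri, every remaining node can still reach every other (the residual graph is connected), so Dmitri is not a cut vertex.

No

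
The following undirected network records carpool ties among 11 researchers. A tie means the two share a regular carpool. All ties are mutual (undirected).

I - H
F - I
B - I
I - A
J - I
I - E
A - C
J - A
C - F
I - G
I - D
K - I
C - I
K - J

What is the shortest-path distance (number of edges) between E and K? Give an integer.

One shortest route is E – I – K, which uses 2 edges, and E and K are not directly tied, so nothing shorter exists. So d(E,K) = 2.

2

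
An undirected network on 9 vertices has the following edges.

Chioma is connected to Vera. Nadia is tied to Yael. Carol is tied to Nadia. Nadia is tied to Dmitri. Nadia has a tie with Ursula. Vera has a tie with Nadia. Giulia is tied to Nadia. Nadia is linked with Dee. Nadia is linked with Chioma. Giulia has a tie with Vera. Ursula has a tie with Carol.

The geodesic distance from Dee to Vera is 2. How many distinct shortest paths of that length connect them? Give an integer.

The shortest distance is 2, and the only length-2 path is Dee–Nadia–Vera. So there is exactly 1 shortest path.

1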